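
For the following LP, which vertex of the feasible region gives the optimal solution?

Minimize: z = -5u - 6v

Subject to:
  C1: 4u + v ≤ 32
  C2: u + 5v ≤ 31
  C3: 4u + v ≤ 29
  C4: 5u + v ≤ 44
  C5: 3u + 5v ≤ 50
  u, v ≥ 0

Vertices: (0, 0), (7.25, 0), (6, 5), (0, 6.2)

Evaluate the objective at each vertex of the feasible region:
  z(0, 0) = 0
  z(7.25, 0) = -36.25
  z(6, 5) = -60  ←
  z(0, 6.2) = -37.2
The minimum is at u = 6, v = 5.

(6, 5)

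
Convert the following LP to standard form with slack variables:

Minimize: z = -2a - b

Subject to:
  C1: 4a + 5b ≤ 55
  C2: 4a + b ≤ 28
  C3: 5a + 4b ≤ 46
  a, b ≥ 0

min z = -2a - b

s.t.
  4a + 5b + s1 = 55
  4a + b + s2 = 28
  5a + 4b + s3 = 46
  a, b, s1, s2, s3 ≥ 0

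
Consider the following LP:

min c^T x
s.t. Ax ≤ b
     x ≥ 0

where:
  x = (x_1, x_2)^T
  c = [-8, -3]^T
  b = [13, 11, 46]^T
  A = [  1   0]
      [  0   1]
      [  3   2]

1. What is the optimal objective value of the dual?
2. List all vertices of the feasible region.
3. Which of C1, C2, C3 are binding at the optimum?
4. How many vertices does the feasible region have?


1. -114.5
2. (0, 0), (13, 0), (13, 3.5), (8, 11), (0, 11)
3. C1, C3
4. 5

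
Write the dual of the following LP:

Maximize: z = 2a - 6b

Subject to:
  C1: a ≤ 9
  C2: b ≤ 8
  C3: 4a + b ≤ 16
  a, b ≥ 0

Primal max cᵀx s.t. Ax ≤ b, x ≥ 0  →  Dual min bᵀy s.t. Aᵀy ≥ c, y ≥ 0.

Minimize: z = 9y1 + 8y2 + 16y3

Subject to:
  y1 + 4y3 ≥ 2
  y2 + y3 ≥ -6
  y1, y2, y3 ≥ 0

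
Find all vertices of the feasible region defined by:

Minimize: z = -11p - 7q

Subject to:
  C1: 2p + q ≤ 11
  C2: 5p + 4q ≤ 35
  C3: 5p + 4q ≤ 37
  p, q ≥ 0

(0, 0), (5.5, 0), (3, 5), (0, 8.75)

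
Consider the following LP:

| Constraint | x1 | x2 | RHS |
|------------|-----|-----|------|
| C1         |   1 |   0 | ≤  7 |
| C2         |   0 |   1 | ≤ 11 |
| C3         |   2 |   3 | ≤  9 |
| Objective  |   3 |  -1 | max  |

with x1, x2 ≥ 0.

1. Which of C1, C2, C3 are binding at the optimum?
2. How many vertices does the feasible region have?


1. C3
2. 3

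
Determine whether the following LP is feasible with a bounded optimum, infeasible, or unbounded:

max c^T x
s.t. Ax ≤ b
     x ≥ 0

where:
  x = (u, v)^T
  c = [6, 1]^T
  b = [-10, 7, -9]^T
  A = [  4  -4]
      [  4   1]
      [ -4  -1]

Infeasible (no feasible solution exists)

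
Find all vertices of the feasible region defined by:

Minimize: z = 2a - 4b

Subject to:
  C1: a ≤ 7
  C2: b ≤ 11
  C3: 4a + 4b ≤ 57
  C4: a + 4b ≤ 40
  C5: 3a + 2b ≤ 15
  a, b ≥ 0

(0, 0), (5, 0), (0, 7.5)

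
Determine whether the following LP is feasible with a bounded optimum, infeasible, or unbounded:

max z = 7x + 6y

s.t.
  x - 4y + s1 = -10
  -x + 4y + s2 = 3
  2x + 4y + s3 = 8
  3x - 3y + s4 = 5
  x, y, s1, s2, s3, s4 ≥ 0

Infeasible (no feasible solution exists)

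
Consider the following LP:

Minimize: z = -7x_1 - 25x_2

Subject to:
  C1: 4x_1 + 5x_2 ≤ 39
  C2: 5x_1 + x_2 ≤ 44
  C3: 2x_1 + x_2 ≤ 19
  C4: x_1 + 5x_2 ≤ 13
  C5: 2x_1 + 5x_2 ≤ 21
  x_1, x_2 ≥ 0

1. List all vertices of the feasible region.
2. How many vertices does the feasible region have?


1. (0, 0), (8.8, 0), (8.652, 0.7391), (8, 1), (0, 2.6)
2. 5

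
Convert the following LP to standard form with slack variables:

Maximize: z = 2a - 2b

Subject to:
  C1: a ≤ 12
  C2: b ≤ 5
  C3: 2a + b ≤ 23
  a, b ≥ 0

max z = 2a - 2b

s.t.
  a + s1 = 12
  b + s2 = 5
  2a + b + s3 = 23
  a, b, s1, s2, s3 ≥ 0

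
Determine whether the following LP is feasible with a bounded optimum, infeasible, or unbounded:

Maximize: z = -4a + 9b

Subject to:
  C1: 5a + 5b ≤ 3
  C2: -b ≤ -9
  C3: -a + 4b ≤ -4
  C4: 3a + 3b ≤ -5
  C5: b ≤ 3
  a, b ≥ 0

Infeasible (no feasible solution exists)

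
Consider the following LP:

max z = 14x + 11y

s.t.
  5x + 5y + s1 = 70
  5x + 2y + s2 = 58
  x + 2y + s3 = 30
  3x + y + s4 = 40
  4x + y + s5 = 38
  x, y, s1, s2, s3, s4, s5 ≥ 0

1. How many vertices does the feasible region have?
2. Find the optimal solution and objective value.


1. 4
2. x = 8, y = 6, z = 178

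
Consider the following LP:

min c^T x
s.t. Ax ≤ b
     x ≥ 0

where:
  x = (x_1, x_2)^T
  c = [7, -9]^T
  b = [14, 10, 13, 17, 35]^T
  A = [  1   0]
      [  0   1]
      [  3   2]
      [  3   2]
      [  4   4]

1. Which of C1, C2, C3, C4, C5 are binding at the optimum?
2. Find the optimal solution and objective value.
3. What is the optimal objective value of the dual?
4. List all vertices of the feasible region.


1. C3
2. x_1 = 0, x_2 = 6.5, z = -58.5
3. -58.5
4. (0, 0), (4.333, 0), (0, 6.5)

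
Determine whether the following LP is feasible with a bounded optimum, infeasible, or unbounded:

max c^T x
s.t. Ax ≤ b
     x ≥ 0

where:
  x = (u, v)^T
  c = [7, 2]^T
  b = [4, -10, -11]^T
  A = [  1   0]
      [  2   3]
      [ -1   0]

Infeasible (no feasible solution exists)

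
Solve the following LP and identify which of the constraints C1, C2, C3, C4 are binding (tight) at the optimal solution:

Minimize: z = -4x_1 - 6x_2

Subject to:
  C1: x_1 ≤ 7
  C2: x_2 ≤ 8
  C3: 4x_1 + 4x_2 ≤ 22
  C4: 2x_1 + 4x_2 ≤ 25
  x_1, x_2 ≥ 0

At x_1 = 0, x_2 = 5.5, compute slack b - a·x for each constraint:
  C1: 7 − 0 = 7  (slack)
  C2: 8 − 5.5 = 2.5  (slack)
  C3: 22 − 22 = 0  (binding)
  C4: 25 − 22 = 3  (slack)

Optimal: x_1 = 0, x_2 = 5.5
Binding: C3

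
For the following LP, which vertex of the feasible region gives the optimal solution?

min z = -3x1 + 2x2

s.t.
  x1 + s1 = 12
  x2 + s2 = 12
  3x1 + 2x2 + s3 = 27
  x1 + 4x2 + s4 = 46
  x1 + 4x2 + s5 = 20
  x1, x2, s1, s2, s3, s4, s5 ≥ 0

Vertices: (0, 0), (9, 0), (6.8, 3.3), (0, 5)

Evaluate the objective at each vertex of the feasible region:
  z(0, 0) = 0
  z(9, 0) = -27  ←
  z(6.8, 3.3) = -13.8
  z(0, 5) = 10
The minimum is at x1 = 9, x2 = 0.

(9, 0)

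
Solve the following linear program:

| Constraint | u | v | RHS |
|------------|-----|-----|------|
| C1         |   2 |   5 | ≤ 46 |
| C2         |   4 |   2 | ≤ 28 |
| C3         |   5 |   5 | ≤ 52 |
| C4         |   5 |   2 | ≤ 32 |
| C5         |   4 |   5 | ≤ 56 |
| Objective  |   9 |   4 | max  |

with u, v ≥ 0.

Evaluate the objective at each vertex of the feasible region:
  z(0, 0) = 0
  z(6.4, 0) = 57.6
  z(4, 6) = 60  ←
  z(3.6, 6.8) = 59.6
  z(2, 8.4) = 51.6
  z(0, 9.2) = 36.8
The maximum is at u = 4, v = 6.

u = 4, v = 6, z = 60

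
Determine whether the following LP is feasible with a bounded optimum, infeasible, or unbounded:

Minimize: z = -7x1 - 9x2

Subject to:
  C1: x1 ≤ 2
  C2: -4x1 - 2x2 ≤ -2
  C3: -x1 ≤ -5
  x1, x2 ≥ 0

Infeasible (no feasible solution exists)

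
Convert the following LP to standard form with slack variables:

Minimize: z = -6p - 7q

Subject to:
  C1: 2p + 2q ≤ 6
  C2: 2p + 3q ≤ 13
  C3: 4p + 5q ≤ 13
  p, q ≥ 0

min z = -6p - 7q

s.t.
  2p + 2q + s1 = 6
  2p + 3q + s2 = 13
  4p + 5q + s3 = 13
  p, q, s1, s2, s3 ≥ 0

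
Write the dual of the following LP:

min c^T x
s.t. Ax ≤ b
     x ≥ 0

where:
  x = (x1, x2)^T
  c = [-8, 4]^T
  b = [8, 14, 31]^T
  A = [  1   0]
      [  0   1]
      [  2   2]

Primal min cᵀx s.t. Ax ≤ b, x ≥ 0  →  Dual max −bᵀy s.t. Aᵀy ≥ −c, y ≥ 0.

Maximize: z = -8y1 - 14y2 - 31y3

Subject to:
  y1 + 2y3 ≥ 8
  y2 + 2y3 ≥ -4
  y1, y2, y3 ≥ 0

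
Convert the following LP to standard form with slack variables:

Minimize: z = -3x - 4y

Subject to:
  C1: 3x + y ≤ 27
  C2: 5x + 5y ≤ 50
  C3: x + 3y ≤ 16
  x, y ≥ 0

min z = -3x - 4y

s.t.
  3x + y + s1 = 27
  5x + 5y + s2 = 50
  x + 3y + s3 = 16
  x, y, s1, s2, s3 ≥ 0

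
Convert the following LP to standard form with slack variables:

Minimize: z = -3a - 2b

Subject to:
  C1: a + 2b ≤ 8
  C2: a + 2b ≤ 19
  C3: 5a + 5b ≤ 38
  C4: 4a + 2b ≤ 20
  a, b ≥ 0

min z = -3a - 2b

s.t.
  a + 2b + s1 = 8
  a + 2b + s2 = 19
  5a + 5b + s3 = 38
  4a + 2b + s4 = 20
  a, b, s1, s2, s3, s4 ≥ 0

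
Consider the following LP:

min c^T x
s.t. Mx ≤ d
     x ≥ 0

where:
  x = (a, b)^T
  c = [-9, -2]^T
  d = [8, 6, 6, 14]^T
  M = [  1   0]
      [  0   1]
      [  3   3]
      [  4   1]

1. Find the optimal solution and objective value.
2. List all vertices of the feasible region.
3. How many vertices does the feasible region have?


1. a = 2, b = 0, z = -18
2. (0, 0), (2, 0), (0, 2)
3. 3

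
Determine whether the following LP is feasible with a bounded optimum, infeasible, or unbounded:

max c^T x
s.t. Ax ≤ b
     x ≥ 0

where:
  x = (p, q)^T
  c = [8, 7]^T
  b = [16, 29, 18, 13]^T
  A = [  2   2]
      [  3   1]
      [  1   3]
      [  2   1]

Feasible with a bounded optimal solution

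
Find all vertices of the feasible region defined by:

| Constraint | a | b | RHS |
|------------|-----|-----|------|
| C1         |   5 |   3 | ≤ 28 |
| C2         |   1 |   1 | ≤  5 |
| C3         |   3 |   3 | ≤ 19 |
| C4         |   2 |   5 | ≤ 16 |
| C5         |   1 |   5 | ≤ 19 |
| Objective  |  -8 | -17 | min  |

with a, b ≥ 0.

(0, 0), (5, 0), (3, 2), (0, 3.2)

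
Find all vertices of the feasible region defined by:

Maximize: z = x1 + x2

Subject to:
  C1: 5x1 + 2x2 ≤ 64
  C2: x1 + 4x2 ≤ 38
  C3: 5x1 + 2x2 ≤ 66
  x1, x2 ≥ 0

(0, 0), (12.8, 0), (10, 7), (0, 9.5)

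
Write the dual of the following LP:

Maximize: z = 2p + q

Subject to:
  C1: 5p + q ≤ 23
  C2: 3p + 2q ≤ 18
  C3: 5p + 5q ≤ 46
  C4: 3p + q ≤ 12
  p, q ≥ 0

Primal max cᵀx s.t. Ax ≤ b, x ≥ 0  →  Dual min bᵀy s.t. Aᵀy ≥ c, y ≥ 0.

Minimize: z = 23y1 + 18y2 + 46y3 + 12y4

Subject to:
  5y1 + 3y2 + 5y3 + 3y4 ≥ 2
  y1 + 2y2 + 5y3 + y4 ≥ 1
  y1, y2, y3, y4 ≥ 0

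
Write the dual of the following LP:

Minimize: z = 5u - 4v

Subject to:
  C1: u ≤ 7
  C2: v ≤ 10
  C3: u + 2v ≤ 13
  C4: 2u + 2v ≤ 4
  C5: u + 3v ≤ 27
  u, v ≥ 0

Primal min cᵀx s.t. Ax ≤ b, x ≥ 0  →  Dual max −bᵀy s.t. Aᵀy ≥ −c, y ≥ 0.

Maximize: z = -7y1 - 10y2 - 13y3 - 4y4 - 27y5

Subject to:
  y1 + y3 + 2y4 + y5 ≥ -5
  y2 + 2y3 + 2y4 + 3y5 ≥ 4
  y1, y2, y3, y4, y5 ≥ 0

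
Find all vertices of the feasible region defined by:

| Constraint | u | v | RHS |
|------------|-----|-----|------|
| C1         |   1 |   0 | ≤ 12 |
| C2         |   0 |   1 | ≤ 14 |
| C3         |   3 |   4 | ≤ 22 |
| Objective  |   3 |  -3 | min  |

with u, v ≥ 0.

(0, 0), (7.333, 0), (0, 5.5)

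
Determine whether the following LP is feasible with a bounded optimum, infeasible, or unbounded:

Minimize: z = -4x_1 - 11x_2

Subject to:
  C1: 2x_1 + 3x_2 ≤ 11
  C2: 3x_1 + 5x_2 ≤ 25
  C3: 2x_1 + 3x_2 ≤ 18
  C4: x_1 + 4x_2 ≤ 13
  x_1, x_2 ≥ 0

Feasible with a bounded optimal solution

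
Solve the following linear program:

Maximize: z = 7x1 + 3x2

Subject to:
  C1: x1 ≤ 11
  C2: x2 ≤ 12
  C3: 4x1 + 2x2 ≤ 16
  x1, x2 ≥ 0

Evaluate the objective at each vertex of the feasible region:
  z(0, 0) = 0
  z(4, 0) = 28  ←
  z(0, 8) = 24
The maximum is at x1 = 4, x2 = 0.

x1 = 4, x2 = 0, z = 28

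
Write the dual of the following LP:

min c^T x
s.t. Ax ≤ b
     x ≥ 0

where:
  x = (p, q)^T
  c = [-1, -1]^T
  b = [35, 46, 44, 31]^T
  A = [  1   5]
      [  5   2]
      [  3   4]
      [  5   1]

Primal min cᵀx s.t. Ax ≤ b, x ≥ 0  →  Dual max −bᵀy s.t. Aᵀy ≥ −c, y ≥ 0.

Maximize: z = -35y1 - 46y2 - 44y3 - 31y4

Subject to:
  y1 + 5y2 + 3y3 + 5y4 ≥ 1
  5y1 + 2y2 + 4y3 + y4 ≥ 1
  y1, y2, y3, y4 ≥ 0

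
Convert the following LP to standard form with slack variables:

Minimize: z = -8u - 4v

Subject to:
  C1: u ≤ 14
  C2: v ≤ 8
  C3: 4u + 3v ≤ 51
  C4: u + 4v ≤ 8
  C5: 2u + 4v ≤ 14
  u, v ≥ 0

min z = -8u - 4v

s.t.
  u + s1 = 14
  v + s2 = 8
  4u + 3v + s3 = 51
  u + 4v + s4 = 8
  2u + 4v + s5 = 14
  u, v, s1, s2, s3, s4, s5 ≥ 0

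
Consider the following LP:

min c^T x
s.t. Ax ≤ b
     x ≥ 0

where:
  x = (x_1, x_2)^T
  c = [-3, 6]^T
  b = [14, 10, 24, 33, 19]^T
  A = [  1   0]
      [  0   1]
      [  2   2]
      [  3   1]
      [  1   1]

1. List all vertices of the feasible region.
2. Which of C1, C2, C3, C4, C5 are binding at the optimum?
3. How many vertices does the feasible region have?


1. (0, 0), (11, 0), (10.5, 1.5), (2, 10), (0, 10)
2. C4
3. 5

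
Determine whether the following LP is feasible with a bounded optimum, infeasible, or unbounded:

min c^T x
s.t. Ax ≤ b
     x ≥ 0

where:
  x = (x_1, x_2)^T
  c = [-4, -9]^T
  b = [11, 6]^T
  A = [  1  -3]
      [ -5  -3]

Unbounded (objective can decrease without bound)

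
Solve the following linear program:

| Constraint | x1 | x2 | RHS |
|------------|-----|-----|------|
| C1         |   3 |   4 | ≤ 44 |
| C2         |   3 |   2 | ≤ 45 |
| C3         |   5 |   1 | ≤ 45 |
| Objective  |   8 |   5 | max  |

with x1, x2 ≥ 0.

Evaluate the objective at each vertex of the feasible region:
  z(0, 0) = 0
  z(9, 0) = 72
  z(8, 5) = 89  ←
  z(0, 11) = 55
The maximum is at x1 = 8, x2 = 5.

x1 = 8, x2 = 5, z = 89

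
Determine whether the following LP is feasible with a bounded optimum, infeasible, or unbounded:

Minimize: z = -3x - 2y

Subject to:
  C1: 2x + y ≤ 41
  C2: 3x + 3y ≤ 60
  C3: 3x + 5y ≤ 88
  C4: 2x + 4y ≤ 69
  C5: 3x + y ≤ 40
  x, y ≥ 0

Feasible with a bounded optimal solution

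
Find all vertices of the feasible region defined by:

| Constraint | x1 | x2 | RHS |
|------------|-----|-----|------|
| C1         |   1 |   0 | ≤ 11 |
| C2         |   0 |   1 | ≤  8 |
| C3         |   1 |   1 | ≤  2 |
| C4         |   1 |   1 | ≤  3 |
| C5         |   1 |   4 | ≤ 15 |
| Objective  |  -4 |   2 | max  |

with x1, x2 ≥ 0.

(0, 0), (2, 0), (0, 2)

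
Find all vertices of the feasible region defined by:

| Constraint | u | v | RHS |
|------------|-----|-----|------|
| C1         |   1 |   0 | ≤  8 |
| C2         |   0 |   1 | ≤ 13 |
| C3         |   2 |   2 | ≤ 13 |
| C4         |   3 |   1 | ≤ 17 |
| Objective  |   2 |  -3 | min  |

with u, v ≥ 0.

(0, 0), (5.667, 0), (5.25, 1.25), (0, 6.5)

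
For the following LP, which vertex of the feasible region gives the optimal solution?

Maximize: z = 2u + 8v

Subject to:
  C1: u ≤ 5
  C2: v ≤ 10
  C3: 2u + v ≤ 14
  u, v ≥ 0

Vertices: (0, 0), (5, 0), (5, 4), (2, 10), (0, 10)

Evaluate the objective at each vertex of the feasible region:
  z(0, 0) = 0
  z(5, 0) = 10
  z(5, 4) = 42
  z(2, 10) = 84  ←
  z(0, 10) = 80
The maximum is at u = 2, v = 10.

(2, 10)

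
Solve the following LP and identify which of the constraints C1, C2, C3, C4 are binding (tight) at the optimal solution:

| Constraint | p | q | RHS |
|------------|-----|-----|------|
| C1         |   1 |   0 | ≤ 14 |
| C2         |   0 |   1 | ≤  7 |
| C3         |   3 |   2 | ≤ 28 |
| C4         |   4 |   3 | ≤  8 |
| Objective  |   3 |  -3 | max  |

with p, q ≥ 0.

At p = 2, q = 0, compute slack b - a·x for each constraint:
  C1: 14 − 2 = 12  (slack)
  C2: 7 − 0 = 7  (slack)
  C3: 28 − 6 = 22  (slack)
  C4: 8 − 8 = 0  (binding)

Optimal: p = 2, q = 0
Binding: C4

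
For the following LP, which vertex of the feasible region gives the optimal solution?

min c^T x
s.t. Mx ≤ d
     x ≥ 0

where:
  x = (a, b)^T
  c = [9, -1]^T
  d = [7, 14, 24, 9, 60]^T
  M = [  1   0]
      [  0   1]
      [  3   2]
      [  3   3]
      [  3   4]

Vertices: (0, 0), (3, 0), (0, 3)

Evaluate the objective at each vertex of the feasible region:
  z(0, 0) = 0
  z(3, 0) = 27
  z(0, 3) = -3  ←
The minimum is at a = 0, b = 3.

(0, 3)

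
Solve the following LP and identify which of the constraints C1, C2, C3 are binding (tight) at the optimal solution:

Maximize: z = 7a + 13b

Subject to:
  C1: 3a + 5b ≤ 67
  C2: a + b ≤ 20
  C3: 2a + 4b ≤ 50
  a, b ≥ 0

At a = 9, b = 8, compute slack b - a·x for each constraint:
  C1: 67 − 67 = 0  (binding)
  C2: 20 − 17 = 3  (slack)
  C3: 50 − 50 = 0  (binding)

Optimal: a = 9, b = 8
Binding: C1, C3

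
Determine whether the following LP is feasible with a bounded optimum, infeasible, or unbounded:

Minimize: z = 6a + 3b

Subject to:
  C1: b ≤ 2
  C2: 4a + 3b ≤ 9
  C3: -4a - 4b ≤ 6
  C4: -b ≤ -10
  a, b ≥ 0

Infeasible (no feasible solution exists)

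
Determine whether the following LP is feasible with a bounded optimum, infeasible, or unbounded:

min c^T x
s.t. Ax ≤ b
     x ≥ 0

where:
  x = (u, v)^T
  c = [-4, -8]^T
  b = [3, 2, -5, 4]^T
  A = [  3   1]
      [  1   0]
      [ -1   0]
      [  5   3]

Infeasible (no feasible solution exists)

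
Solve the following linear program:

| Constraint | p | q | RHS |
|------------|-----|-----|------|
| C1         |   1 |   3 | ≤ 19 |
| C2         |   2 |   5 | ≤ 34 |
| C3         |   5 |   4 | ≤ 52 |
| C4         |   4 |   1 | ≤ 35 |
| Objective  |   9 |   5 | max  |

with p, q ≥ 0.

Evaluate the objective at each vertex of the feasible region:
  z(0, 0) = 0
  z(8.75, 0) = 78.75
  z(8, 3) = 87  ←
  z(7.294, 3.882) = 85.06
  z(7, 4) = 83
  z(0, 6.333) = 31.67
The maximum is at p = 8, q = 3.

p = 8, q = 3, z = 87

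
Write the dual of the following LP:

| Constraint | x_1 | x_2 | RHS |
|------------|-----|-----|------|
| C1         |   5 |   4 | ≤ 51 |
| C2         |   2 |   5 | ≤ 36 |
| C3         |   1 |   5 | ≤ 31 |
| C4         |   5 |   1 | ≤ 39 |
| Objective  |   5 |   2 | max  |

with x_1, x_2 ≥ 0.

Primal max cᵀx s.t. Ax ≤ b, x ≥ 0  →  Dual min bᵀy s.t. Aᵀy ≥ c, y ≥ 0.

Minimize: z = 51y1 + 36y2 + 31y3 + 39y4

Subject to:
  5y1 + 2y2 + y3 + 5y4 ≥ 5
  4y1 + 5y2 + 5y3 + y4 ≥ 2
  y1, y2, y3, y4 ≥ 0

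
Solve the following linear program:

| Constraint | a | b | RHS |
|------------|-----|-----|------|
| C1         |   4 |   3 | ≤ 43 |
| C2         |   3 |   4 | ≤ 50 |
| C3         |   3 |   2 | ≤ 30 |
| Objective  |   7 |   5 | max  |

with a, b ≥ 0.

Evaluate the objective at each vertex of the feasible region:
  z(0, 0) = 0
  z(10, 0) = 70
  z(4, 9) = 73  ←
  z(3.143, 10.14) = 72.71
  z(0, 12.5) = 62.5
The maximum is at a = 4, b = 9.

a = 4, b = 9, z = 73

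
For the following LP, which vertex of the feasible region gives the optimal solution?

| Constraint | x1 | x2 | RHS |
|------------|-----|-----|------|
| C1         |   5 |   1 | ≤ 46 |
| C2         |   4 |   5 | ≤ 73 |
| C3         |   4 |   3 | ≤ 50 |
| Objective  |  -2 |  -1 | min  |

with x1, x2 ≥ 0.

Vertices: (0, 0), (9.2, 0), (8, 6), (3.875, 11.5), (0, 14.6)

Evaluate the objective at each vertex of the feasible region:
  z(0, 0) = 0
  z(9.2, 0) = -18.4
  z(8, 6) = -22  ←
  z(3.875, 11.5) = -19.25
  z(0, 14.6) = -14.6
The minimum is at x1 = 8, x2 = 6.

(8, 6)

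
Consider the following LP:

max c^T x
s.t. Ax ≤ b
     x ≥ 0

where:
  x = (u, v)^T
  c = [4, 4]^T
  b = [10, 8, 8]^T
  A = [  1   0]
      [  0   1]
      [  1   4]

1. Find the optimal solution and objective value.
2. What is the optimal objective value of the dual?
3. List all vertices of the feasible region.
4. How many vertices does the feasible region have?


1. u = 8, v = 0, z = 32
2. 32
3. (0, 0), (8, 0), (0, 2)
4. 3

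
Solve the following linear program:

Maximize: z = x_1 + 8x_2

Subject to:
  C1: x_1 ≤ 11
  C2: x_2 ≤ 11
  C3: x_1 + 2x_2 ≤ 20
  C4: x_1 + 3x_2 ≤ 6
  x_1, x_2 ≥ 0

Evaluate the objective at each vertex of the feasible region:
  z(0, 0) = 0
  z(6, 0) = 6
  z(0, 2) = 16  ←
The maximum is at x_1 = 0, x_2 = 2.

x_1 = 0, x_2 = 2, z = 16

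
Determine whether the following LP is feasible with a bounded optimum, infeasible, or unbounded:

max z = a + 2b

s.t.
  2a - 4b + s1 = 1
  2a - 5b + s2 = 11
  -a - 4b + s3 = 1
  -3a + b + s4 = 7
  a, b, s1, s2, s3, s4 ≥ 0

Unbounded (objective can increase without bound)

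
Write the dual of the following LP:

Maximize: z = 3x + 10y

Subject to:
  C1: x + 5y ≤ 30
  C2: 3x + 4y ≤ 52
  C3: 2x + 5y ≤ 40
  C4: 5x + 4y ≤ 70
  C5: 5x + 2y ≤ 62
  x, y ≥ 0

Primal max cᵀx s.t. Ax ≤ b, x ≥ 0  →  Dual min bᵀy s.t. Aᵀy ≥ c, y ≥ 0.

Minimize: z = 30y1 + 52y2 + 40y3 + 70y4 + 62y5

Subject to:
  y1 + 3y2 + 2y3 + 5y4 + 5y5 ≥ 3
  5y1 + 4y2 + 5y3 + 4y4 + 2y5 ≥ 10
  y1, y2, y3, y4, y5 ≥ 0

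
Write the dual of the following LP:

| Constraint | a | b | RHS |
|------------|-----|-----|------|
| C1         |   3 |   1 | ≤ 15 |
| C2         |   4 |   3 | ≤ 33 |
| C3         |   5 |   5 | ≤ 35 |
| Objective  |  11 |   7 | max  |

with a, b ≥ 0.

Primal max cᵀx s.t. Ax ≤ b, x ≥ 0  →  Dual min bᵀy s.t. Aᵀy ≥ c, y ≥ 0.

Minimize: z = 15y1 + 33y2 + 35y3

Subject to:
  3y1 + 4y2 + 5y3 ≥ 11
  y1 + 3y2 + 5y3 ≥ 7
  y1, y2, y3 ≥ 0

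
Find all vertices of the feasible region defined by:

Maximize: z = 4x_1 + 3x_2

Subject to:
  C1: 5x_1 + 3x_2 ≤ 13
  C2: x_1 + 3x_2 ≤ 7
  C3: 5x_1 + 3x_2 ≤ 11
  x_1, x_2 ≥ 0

(0, 0), (2.2, 0), (1, 2), (0, 2.333)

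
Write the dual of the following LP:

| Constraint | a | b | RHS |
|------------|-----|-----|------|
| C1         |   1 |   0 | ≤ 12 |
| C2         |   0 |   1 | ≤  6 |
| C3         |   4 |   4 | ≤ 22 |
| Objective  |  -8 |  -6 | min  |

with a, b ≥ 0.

Primal min cᵀx s.t. Ax ≤ b, x ≥ 0  →  Dual max −bᵀy s.t. Aᵀy ≥ −c, y ≥ 0.

Maximize: z = -12y1 - 6y2 - 22y3

Subject to:
  y1 + 4y3 ≥ 8
  y2 + 4y3 ≥ 6
  y1, y2, y3 ≥ 0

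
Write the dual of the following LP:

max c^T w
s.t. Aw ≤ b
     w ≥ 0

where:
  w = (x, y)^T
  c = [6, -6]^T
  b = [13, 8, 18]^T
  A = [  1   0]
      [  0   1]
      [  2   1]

Primal max cᵀx s.t. Ax ≤ b, x ≥ 0  →  Dual min bᵀy s.t. Aᵀy ≥ c, y ≥ 0.

Minimize: z = 13y1 + 8y2 + 18y3

Subject to:
  y1 + 2y3 ≥ 6
  y2 + y3 ≥ -6
  y1, y2, y3 ≥ 0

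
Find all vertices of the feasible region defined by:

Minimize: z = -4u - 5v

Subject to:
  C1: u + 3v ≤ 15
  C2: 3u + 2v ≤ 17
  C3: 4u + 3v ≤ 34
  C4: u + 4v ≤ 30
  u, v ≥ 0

(0, 0), (5.667, 0), (3, 4), (0, 5)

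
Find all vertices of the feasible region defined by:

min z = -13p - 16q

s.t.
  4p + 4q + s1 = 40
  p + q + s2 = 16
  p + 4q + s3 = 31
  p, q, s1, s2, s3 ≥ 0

(0, 0), (10, 0), (3, 7), (0, 7.75)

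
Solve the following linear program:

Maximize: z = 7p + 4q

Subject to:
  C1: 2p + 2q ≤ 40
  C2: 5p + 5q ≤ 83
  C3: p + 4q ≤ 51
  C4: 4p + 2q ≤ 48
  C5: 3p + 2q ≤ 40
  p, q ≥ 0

Evaluate the objective at each vertex of the feasible region:
  z(0, 0) = 0
  z(12, 0) = 84
  z(8, 8) = 88  ←
  z(6.8, 9.8) = 86.8
  z(5.133, 11.47) = 81.8
  z(0, 12.75) = 51
The maximum is at p = 8, q = 8.

p = 8, q = 8, z = 88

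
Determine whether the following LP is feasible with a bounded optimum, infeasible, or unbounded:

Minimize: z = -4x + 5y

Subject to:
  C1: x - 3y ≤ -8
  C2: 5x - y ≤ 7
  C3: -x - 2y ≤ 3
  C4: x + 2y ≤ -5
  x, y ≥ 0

Infeasible (no feasible solution exists)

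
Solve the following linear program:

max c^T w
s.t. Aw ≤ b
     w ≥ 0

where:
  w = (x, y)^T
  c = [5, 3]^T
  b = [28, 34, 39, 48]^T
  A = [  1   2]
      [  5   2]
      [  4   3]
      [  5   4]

Evaluate the objective at each vertex of the feasible region:
  z(0, 0) = 0
  z(6.8, 0) = 34
  z(4, 7) = 41  ←
  z(0, 12) = 36
The maximum is at x = 4, y = 7.

x = 4, y = 7, z = 41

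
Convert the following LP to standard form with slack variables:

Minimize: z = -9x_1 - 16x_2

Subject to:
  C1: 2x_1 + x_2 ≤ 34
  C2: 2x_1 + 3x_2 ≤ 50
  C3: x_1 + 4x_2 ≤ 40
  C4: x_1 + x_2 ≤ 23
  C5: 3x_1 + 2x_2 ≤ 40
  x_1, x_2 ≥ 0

min z = -9x_1 - 16x_2

s.t.
  2x_1 + x_2 + s1 = 34
  2x_1 + 3x_2 + s2 = 50
  x_1 + 4x_2 + s3 = 40
  x_1 + x_2 + s4 = 23
  3x_1 + 2x_2 + s5 = 40
  x_1, x_2, s1, s2, s3, s4, s5 ≥ 0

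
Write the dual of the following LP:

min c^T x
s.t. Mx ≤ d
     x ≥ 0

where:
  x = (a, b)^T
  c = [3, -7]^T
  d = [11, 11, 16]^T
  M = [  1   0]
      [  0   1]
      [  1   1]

Primal min cᵀx s.t. Ax ≤ b, x ≥ 0  →  Dual max −bᵀy s.t. Aᵀy ≥ −c, y ≥ 0.

Maximize: z = -11y1 - 11y2 - 16y3

Subject to:
  y1 + y3 ≥ -3
  y2 + y3 ≥ 7
  y1, y2, y3 ≥ 0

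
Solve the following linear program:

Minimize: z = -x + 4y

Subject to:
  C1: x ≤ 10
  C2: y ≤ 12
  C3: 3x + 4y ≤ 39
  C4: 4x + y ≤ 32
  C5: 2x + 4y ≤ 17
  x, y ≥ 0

Evaluate the objective at each vertex of the feasible region:
  z(0, 0) = 0
  z(8, 0) = -8  ←
  z(7.929, 0.2857) = -6.786
  z(0, 4.25) = 17
The minimum is at x = 8, y = 0.

x = 8, y = 0, z = -8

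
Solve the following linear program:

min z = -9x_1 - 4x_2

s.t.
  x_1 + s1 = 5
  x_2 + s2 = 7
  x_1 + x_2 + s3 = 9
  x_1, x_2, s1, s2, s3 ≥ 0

Evaluate the objective at each vertex of the feasible region:
  z(0, 0) = 0
  z(5, 0) = -45
  z(5, 4) = -61  ←
  z(2, 7) = -46
  z(0, 7) = -28
The minimum is at x_1 = 5, x_2 = 4.

x_1 = 5, x_2 = 4, z = -61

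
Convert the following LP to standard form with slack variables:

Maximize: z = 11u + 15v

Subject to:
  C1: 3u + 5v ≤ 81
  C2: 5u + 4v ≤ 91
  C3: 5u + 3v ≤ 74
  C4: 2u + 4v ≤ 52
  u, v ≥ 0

max z = 11u + 15v

s.t.
  3u + 5v + s1 = 81
  5u + 4v + s2 = 91
  5u + 3v + s3 = 74
  2u + 4v + s4 = 52
  u, v, s1, s2, s3, s4 ≥ 0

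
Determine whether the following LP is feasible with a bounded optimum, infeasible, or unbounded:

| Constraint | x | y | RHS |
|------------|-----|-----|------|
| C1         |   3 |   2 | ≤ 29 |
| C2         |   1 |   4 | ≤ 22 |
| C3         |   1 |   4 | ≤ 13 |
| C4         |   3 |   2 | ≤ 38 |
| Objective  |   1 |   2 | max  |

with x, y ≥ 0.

Feasible with a bounded optimal solution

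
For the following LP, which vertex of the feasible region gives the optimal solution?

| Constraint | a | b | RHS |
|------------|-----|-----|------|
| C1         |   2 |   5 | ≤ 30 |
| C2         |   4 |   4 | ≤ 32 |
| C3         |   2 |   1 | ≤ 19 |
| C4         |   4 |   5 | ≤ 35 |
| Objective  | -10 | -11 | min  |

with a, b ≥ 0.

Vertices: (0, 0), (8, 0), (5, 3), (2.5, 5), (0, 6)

Evaluate the objective at each vertex of the feasible region:
  z(0, 0) = 0
  z(8, 0) = -80
  z(5, 3) = -83  ←
  z(2.5, 5) = -80
  z(0, 6) = -66
The minimum is at a = 5, b = 3.

(5, 3)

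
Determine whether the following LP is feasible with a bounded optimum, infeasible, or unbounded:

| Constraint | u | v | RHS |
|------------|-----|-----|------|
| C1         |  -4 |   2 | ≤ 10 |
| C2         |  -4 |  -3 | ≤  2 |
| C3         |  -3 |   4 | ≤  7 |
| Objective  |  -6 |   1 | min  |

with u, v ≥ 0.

Unbounded (objective can decrease without bound)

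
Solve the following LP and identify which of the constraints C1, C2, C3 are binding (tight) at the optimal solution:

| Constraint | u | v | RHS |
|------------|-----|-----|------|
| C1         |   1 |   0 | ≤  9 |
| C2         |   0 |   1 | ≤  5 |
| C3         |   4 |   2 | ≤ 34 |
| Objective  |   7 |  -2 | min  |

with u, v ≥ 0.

At u = 0, v = 5, compute slack b - a·x for each constraint:
  C1: 9 − 0 = 9  (slack)
  C2: 5 − 5 = 0  (binding)
  C3: 34 − 10 = 24  (slack)

Optimal: u = 0, v = 5
Binding: C2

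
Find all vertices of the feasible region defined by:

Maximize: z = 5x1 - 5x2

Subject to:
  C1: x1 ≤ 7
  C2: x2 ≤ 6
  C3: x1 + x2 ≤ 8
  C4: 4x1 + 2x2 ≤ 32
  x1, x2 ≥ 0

(0, 0), (7, 0), (7, 1), (2, 6), (0, 6)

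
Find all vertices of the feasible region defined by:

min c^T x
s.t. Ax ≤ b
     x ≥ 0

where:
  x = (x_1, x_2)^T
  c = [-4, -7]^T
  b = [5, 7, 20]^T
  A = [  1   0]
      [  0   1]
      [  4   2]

(0, 0), (5, 0), (1.5, 7), (0, 7)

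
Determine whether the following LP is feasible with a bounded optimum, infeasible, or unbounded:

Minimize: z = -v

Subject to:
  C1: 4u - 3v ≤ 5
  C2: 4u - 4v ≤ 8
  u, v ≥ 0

Unbounded (objective can decrease without bound)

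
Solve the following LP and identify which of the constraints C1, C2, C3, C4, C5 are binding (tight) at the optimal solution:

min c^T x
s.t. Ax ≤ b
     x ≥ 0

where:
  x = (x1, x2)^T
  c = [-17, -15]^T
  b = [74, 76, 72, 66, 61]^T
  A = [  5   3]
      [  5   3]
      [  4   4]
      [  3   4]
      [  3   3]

At x1 = 10, x2 = 8, compute slack b - a·x for each constraint:
  C1: 74 − 74 = 0  (binding)
  C2: 76 − 74 = 2  (slack)
  C3: 72 − 72 = 0  (binding)
  C4: 66 − 62 = 4  (slack)
  C5: 61 − 54 = 7  (slack)

Optimal: x1 = 10, x2 = 8
Binding: C1, C3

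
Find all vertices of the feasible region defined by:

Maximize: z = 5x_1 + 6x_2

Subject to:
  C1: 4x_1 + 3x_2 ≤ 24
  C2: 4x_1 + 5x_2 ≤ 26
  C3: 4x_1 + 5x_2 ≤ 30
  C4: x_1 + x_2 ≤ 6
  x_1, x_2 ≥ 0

(0, 0), (6, 0), (4, 2), (0, 5.2)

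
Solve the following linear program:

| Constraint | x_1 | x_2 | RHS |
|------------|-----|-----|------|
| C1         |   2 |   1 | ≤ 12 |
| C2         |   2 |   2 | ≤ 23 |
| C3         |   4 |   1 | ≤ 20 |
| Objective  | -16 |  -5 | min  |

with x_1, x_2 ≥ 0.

Evaluate the objective at each vertex of the feasible region:
  z(0, 0) = 0
  z(5, 0) = -80
  z(4, 4) = -84  ←
  z(0.5, 11) = -63
  z(0, 11.5) = -57.5
The minimum is at x_1 = 4, x_2 = 4.

x_1 = 4, x_2 = 4, z = -84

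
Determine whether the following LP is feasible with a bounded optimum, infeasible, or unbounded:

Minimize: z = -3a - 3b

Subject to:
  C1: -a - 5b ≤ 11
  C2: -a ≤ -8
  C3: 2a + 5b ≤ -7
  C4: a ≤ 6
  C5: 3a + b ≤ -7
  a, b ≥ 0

Infeasible (no feasible solution exists)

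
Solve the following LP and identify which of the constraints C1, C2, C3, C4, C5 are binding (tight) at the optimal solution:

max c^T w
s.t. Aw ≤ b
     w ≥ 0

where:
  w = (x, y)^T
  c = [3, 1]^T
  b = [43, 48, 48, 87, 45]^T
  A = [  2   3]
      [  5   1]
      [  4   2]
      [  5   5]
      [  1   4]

At x = 8, y = 8, compute slack b - a·x for each constraint:
  C1: 43 − 40 = 3  (slack)
  C2: 48 − 48 = 0  (binding)
  C3: 48 − 48 = 0  (binding)
  C4: 87 − 80 = 7  (slack)
  C5: 45 − 40 = 5  (slack)

Optimal: x = 8, y = 8
Binding: C2, C3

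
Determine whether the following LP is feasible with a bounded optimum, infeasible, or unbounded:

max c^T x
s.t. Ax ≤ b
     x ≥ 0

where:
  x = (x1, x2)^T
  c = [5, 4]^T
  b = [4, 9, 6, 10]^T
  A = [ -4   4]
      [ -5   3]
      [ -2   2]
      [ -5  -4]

Unbounded (objective can increase without bound)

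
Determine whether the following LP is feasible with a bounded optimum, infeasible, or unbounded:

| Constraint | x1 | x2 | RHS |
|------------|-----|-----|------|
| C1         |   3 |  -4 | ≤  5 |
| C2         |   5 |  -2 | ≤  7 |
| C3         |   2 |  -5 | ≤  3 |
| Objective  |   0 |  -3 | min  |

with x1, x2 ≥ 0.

Unbounded (objective can decrease without bound)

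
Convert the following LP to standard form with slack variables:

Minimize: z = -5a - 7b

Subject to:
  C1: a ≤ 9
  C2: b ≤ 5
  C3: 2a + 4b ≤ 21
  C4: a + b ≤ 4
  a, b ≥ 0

min z = -5a - 7b

s.t.
  a + s1 = 9
  b + s2 = 5
  2a + 4b + s3 = 21
  a + b + s4 = 4
  a, b, s1, s2, s3, s4 ≥ 0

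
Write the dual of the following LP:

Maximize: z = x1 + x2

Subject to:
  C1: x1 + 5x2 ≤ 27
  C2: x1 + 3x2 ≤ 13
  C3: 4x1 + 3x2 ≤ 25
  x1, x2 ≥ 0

Primal max cᵀx s.t. Ax ≤ b, x ≥ 0  →  Dual min bᵀy s.t. Aᵀy ≥ c, y ≥ 0.

Minimize: z = 27y1 + 13y2 + 25y3

Subject to:
  y1 + y2 + 4y3 ≥ 1
  5y1 + 3y2 + 3y3 ≥ 1
  y1, y2, y3 ≥ 0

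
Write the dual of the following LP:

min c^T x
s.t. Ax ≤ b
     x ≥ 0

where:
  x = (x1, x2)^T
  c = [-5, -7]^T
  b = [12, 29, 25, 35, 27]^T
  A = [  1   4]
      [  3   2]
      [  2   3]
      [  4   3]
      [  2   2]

Primal min cᵀx s.t. Ax ≤ b, x ≥ 0  →  Dual max −bᵀy s.t. Aᵀy ≥ −c, y ≥ 0.

Maximize: z = -12y1 - 29y2 - 25y3 - 35y4 - 27y5

Subject to:
  y1 + 3y2 + 2y3 + 4y4 + 2y5 ≥ 5
  4y1 + 2y2 + 3y3 + 3y4 + 2y5 ≥ 7
  y1, y2, y3, y4, y5 ≥ 0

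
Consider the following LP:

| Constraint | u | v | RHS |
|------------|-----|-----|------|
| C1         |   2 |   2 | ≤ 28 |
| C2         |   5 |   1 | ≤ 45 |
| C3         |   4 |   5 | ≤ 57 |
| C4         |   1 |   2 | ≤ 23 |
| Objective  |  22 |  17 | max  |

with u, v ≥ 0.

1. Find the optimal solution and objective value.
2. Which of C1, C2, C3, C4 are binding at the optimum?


1. u = 8, v = 5, z = 261
2. C2, C3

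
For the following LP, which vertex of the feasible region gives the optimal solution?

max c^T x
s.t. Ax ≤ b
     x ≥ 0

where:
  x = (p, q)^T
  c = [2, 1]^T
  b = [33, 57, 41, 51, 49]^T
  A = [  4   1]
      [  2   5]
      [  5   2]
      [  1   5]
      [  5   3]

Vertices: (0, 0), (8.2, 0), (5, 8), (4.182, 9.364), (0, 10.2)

Evaluate the objective at each vertex of the feasible region:
  z(0, 0) = 0
  z(8.2, 0) = 16.4
  z(5, 8) = 18  ←
  z(4.182, 9.364) = 17.73
  z(0, 10.2) = 10.2
The maximum is at p = 5, q = 8.

(5, 8)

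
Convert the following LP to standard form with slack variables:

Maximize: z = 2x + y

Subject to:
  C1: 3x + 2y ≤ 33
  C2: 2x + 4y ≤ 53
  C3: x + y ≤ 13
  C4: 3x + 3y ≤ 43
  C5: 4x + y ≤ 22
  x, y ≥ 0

max z = 2x + y

s.t.
  3x + 2y + s1 = 33
  2x + 4y + s2 = 53
  x + y + s3 = 13
  3x + 3y + s4 = 43
  4x + y + s5 = 22
  x, y, s1, s2, s3, s4, s5 ≥ 0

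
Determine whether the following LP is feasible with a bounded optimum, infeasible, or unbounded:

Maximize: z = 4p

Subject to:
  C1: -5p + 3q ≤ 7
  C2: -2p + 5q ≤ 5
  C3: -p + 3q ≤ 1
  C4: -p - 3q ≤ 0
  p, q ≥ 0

Unbounded (objective can increase without bound)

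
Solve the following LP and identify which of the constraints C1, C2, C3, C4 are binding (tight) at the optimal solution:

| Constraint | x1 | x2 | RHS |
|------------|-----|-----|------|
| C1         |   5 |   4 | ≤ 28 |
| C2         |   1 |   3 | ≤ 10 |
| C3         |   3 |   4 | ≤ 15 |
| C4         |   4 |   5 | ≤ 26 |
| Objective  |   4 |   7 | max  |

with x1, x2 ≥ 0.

At x1 = 1, x2 = 3, compute slack b - a·x for each constraint:
  C1: 28 − 17 = 11  (slack)
  C2: 10 − 10 = 0  (binding)
  C3: 15 − 15 = 0  (binding)
  C4: 26 − 19 = 7  (slack)

Optimal: x1 = 1, x2 = 3
Binding: C2, C3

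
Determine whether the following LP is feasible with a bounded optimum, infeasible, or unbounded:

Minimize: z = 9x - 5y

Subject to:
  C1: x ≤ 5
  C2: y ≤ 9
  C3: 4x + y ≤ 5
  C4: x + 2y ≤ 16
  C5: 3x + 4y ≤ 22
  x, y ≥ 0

Feasible with a bounded optimal solution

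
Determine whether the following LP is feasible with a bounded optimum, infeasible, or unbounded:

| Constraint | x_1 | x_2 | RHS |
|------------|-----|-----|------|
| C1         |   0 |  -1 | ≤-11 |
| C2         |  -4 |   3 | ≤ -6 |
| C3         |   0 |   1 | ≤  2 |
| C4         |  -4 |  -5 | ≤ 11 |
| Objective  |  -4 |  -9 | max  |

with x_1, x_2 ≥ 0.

Infeasible (no feasible solution exists)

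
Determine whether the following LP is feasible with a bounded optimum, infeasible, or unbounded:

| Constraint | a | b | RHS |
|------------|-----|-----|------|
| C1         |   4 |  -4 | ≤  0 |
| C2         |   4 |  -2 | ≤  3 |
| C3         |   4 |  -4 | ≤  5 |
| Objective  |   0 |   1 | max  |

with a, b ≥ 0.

Unbounded (objective can increase without bound)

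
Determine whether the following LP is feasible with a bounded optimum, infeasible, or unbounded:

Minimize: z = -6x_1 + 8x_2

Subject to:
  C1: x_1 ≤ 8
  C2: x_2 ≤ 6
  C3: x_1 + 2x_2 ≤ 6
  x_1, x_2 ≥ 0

Feasible with a bounded optimal solution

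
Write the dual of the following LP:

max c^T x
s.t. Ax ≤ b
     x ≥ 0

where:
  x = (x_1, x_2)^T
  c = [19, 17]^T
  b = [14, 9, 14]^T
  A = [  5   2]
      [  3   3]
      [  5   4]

Primal max cᵀx s.t. Ax ≤ b, x ≥ 0  →  Dual min bᵀy s.t. Aᵀy ≥ c, y ≥ 0.

Minimize: z = 14y1 + 9y2 + 14y3

Subject to:
  5y1 + 3y2 + 5y3 ≥ 19
  2y1 + 3y2 + 4y3 ≥ 17
  y1, y2, y3 ≥ 0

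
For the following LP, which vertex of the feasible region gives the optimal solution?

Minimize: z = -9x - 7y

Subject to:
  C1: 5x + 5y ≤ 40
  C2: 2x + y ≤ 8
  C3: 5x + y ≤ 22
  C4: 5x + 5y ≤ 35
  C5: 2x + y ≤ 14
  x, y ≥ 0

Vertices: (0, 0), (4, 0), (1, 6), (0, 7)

Evaluate the objective at each vertex of the feasible region:
  z(0, 0) = 0
  z(4, 0) = -36
  z(1, 6) = -51  ←
  z(0, 7) = -49
The minimum is at x = 1, y = 6.

(1, 6)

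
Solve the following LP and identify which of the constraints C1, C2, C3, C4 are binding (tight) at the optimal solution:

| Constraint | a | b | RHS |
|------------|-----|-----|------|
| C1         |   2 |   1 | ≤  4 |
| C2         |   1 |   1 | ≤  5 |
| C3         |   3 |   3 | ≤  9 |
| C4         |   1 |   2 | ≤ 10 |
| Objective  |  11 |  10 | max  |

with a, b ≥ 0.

At a = 1, b = 2, compute slack b - a·x for each constraint:
  C1: 4 − 4 = 0  (binding)
  C2: 5 − 3 = 2  (slack)
  C3: 9 − 9 = 0  (binding)
  C4: 10 − 5 = 5  (slack)

Optimal: a = 1, b = 2
Binding: C1, C3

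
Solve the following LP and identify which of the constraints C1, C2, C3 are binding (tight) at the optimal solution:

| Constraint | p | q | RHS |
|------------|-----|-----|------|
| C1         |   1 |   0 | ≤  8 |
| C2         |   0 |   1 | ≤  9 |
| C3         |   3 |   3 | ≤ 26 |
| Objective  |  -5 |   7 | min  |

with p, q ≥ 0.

At p = 8, q = 0, compute slack b - a·x for each constraint:
  C1: 8 − 8 = 0  (binding)
  C2: 9 − 0 = 9  (slack)
  C3: 26 − 24 = 2  (slack)

Optimal: p = 8, q = 0
Binding: C1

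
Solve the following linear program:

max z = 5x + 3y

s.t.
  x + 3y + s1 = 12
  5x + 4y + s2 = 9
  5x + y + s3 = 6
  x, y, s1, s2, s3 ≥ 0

Evaluate the objective at each vertex of the feasible region:
  z(0, 0) = 0
  z(1.2, 0) = 6
  z(1, 1) = 8  ←
  z(0, 2.25) = 6.75
The maximum is at x = 1, y = 1.

x = 1, y = 1, z = 8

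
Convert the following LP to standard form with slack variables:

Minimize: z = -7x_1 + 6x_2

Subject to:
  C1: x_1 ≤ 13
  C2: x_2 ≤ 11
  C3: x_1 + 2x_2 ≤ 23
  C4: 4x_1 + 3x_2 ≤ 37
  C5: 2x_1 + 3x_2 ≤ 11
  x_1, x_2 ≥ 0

min z = -7x_1 + 6x_2

s.t.
  x_1 + s1 = 13
  x_2 + s2 = 11
  x_1 + 2x_2 + s3 = 23
  4x_1 + 3x_2 + s4 = 37
  2x_1 + 3x_2 + s5 = 11
  x_1, x_2, s1, s2, s3, s4, s5 ≥ 0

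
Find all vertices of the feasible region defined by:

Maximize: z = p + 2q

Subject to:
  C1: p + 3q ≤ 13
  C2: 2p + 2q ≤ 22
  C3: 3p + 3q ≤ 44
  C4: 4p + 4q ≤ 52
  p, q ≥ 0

(0, 0), (11, 0), (10, 1), (0, 4.333)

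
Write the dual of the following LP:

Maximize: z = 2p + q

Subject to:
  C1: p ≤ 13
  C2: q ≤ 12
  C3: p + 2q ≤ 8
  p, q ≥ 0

Primal max cᵀx s.t. Ax ≤ b, x ≥ 0  →  Dual min bᵀy s.t. Aᵀy ≥ c, y ≥ 0.

Minimize: z = 13y1 + 12y2 + 8y3

Subject to:
  y1 + y3 ≥ 2
  y2 + 2y3 ≥ 1
  y1, y2, y3 ≥ 0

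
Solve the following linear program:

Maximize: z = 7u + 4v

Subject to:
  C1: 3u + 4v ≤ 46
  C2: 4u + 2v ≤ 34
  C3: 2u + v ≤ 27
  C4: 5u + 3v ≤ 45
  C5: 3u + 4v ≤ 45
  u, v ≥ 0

Evaluate the objective at each vertex of the feasible region:
  z(0, 0) = 0
  z(8.5, 0) = 59.5
  z(6, 5) = 62  ←
  z(4.091, 8.182) = 61.36
  z(0, 11.25) = 45
The maximum is at u = 6, v = 5.

u = 6, v = 5, z = 62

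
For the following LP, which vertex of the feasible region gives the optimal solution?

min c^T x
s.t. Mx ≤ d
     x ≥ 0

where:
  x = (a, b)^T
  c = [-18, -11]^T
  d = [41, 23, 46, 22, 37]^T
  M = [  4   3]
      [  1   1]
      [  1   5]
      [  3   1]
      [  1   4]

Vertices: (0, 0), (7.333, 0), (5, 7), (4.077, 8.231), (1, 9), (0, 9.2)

Evaluate the objective at each vertex of the feasible region:
  z(0, 0) = 0
  z(7.333, 0) = -132
  z(5, 7) = -167  ←
  z(4.077, 8.231) = -163.9
  z(1, 9) = -117
  z(0, 9.2) = -101.2
The minimum is at a = 5, b = 7.

(5, 7)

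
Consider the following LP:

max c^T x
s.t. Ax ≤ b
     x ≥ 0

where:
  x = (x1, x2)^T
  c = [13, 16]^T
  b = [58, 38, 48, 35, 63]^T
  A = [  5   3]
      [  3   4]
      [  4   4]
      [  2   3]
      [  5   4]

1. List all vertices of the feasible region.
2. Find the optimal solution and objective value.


1. (0, 0), (11.6, 0), (11, 1), (10, 2), (0, 9.5)
2. x1 = 10, x2 = 2, z = 162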